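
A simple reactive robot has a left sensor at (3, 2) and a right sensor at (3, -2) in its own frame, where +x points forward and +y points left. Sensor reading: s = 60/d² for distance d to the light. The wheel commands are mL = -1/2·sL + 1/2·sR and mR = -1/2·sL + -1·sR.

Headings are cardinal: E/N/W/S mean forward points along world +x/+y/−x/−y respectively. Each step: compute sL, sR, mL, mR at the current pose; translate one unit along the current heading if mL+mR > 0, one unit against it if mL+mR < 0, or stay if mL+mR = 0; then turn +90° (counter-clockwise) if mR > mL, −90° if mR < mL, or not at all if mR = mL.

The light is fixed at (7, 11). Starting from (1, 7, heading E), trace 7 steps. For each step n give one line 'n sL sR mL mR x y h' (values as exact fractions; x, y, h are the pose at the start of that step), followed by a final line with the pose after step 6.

n=0: pose=(1,7,E); sL=60/13, sR=4/3; mL=-64/39, mR=-142/39; mL+mR=-206/39 → advance -1; mR−mL=-2 → turn -1·90°
n=1: pose=(0,7,S); sL=30/37, sR=6/13; mL=-84/481, mR=-417/481; mL+mR=-501/481 → advance -1; mR−mL=-9/13 → turn -1·90°
n=2: pose=(0,8,W); sL=12/25, sR=60/101; mL=144/2525, mR=-2106/2525; mL+mR=-1962/2525 → advance -1; mR−mL=-90/101 → turn -1·90°
n=3: pose=(1,8,N); sL=15/16, sR=15/4; mL=45/32, mR=-135/32; mL+mR=-45/16 → advance -1; mR−mL=-45/8 → turn -1·90°
n=4: pose=(1,7,E); sL=60/13, sR=4/3; mL=-64/39, mR=-142/39; mL+mR=-206/39 → advance -1; mR−mL=-2 → turn -1·90°
n=5: pose=(0,7,S); sL=30/37, sR=6/13; mL=-84/481, mR=-417/481; mL+mR=-501/481 → advance -1; mR−mL=-9/13 → turn -1·90°
n=6: pose=(0,8,W); sL=12/25, sR=60/101; mL=144/2525, mR=-2106/2525; mL+mR=-1962/2525 → advance -1; mR−mL=-90/101 → turn -1·90°

0 60/13 4/3 -64/39 -142/39 1 7 E
1 30/37 6/13 -84/481 -417/481 0 7 S
2 12/25 60/101 144/2525 -2106/2525 0 8 W
3 15/16 15/4 45/32 -135/32 1 8 N
4 60/13 4/3 -64/39 -142/39 1 7 E
5 30/37 6/13 -84/481 -417/481 0 7 S
6 12/25 60/101 144/2525 -2106/2525 0 8 W
final 1 8 N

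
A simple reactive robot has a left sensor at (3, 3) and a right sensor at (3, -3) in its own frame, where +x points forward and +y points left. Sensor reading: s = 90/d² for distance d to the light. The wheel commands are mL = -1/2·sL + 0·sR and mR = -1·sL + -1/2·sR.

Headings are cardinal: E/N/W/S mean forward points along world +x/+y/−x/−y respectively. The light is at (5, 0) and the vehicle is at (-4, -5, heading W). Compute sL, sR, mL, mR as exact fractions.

left sensor world pos  = (-7, -8); dL² = 208
right sensor world pos = (-7, -2); dR² = 148
sL = 90/208 = 45/104
sR = 90/148 = 45/74
mL = -1/2·sL + 0·sR = -45/208
mR = -1·sL + -1/2·sR = -2835/3848

45/104 45/74 -45/208 -2835/3848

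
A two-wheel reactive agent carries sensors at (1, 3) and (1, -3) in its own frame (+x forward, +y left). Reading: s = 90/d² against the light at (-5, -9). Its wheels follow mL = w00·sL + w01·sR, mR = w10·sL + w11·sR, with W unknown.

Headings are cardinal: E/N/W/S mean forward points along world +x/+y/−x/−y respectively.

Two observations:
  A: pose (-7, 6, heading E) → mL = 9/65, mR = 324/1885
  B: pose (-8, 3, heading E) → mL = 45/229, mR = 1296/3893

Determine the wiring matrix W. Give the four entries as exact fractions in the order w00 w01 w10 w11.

1/2 0 -1/2 1/2

obs A: pose=(-7,6,E) → sL=18/65, sR=18/29, mL=9/65, mR=324/1885
obs B: pose=(-8,3,E) → sL=90/229, sR=18/17, mL=45/229, mR=1296/3893
sensor matrix S = [[18/65, 18/29], [90/229, 18/17]]; det S = 361584/7338305
solve [mL_A; mL_B] = S·[w00; w01] and [mR_A; mR_B] = S·[w10; w11]:
  w00 = 1/2, w01 = 0, w10 = -1/2, w11 = 1/2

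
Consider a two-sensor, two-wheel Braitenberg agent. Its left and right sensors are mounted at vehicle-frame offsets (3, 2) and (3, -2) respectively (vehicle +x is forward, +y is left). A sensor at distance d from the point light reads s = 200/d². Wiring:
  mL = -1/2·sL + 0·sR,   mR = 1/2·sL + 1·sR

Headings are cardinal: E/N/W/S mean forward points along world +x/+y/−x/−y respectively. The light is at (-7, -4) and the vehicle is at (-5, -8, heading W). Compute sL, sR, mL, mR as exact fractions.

200/37 40 -100/37 1580/37

left sensor world pos  = (-8, -10); dL² = 37
right sensor world pos = (-8, -6); dR² = 5
sL = 200/37 = 200/37
sR = 200/5 = 40
mL = -1/2·sL + 0·sR = -100/37
mR = 1/2·sL + 1·sR = 1580/37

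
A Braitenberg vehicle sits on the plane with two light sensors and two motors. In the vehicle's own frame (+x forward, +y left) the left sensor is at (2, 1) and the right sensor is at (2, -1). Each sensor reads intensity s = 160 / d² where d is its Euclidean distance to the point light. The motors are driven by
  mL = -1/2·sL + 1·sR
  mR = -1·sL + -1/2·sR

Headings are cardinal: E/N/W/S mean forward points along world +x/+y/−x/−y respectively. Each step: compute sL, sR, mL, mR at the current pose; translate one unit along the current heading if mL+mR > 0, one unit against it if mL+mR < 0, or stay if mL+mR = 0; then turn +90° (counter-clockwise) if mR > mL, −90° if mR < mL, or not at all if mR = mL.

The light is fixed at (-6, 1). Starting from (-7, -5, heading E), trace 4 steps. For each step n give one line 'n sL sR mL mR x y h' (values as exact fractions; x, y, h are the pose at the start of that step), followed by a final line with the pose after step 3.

n=0: pose=(-7,-5,E); sL=80/13, sR=16/5; mL=8/65, mR=-504/65; mL+mR=-496/65 → advance -1; mR−mL=-512/65 → turn -1·90°
n=1: pose=(-8,-5,S); sL=32/13, sR=160/73; mL=912/949, mR=-3376/949; mL+mR=-2464/949 → advance -1; mR−mL=-4288/949 → turn -1·90°
n=2: pose=(-8,-4,W); sL=40/13, sR=5; mL=45/13, mR=-145/26; mL+mR=-55/26 → advance -1; mR−mL=-235/26 → turn -1·90°
n=3: pose=(-7,-4,N); sL=160/13, sR=160/9; mL=1360/117, mR=-2480/117; mL+mR=-1120/117 → advance -1; mR−mL=-1280/39 → turn -1·90°

0 80/13 16/5 8/65 -504/65 -7 -5 E
1 32/13 160/73 912/949 -3376/949 -8 -5 S
2 40/13 5 45/13 -145/26 -8 -4 W
3 160/13 160/9 1360/117 -2480/117 -7 -4 N
final -7 -5 E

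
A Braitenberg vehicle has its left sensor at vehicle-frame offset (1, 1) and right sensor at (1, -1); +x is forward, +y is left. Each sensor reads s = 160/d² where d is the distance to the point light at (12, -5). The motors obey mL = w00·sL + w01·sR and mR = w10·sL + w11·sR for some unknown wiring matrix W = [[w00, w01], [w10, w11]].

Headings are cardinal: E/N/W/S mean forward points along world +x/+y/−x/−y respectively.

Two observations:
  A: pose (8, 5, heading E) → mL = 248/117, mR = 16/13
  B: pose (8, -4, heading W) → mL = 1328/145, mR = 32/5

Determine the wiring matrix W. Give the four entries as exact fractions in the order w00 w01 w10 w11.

1 1/2 1 0

obs A: pose=(8,5,E) → sL=16/13, sR=16/9, mL=248/117, mR=16/13
obs B: pose=(8,-4,W) → sL=32/5, sR=160/29, mL=1328/145, mR=32/5
sensor matrix S = [[16/13, 16/9], [32/5, 160/29]]; det S = -77824/16965
solve [mL_A; mL_B] = S·[w00; w01] and [mR_A; mR_B] = S·[w10; w11]:
  w00 = 1, w01 = 1/2, w10 = 1, w11 = 0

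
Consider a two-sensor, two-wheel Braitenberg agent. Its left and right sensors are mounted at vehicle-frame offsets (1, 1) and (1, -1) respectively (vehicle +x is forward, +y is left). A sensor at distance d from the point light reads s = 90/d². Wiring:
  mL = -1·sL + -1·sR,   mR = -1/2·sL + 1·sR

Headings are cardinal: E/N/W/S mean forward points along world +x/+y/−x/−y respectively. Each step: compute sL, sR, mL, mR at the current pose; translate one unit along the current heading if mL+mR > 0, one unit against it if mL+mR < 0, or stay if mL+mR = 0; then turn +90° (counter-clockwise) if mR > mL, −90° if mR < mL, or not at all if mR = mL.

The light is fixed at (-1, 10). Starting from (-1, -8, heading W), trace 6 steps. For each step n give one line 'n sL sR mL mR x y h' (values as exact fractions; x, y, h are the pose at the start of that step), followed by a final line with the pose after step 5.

0 45/181 9/29 -2934/5249 1953/10498 -1 -8 W
1 18/73 90/361 -13068/26353 3321/26353 0 -8 S
2 9/26 45/164 -1323/2132 54/533 0 -7 E
3 90/257 90/257 -180/257 45/257 -1 -7 N
4 45/181 9/29 -2934/5249 1953/10498 -1 -8 W
5 18/73 90/361 -13068/26353 3321/26353 0 -8 S
final 0 -7 E

n=0: pose=(-1,-8,W); sL=45/181, sR=9/29; mL=-2934/5249, mR=1953/10498; mL+mR=-135/362 → advance -1; mR−mL=7821/10498 → turn +1·90°
n=1: pose=(0,-8,S); sL=18/73, sR=90/361; mL=-13068/26353, mR=3321/26353; mL+mR=-27/73 → advance -1; mR−mL=16389/26353 → turn +1·90°
n=2: pose=(0,-7,E); sL=9/26, sR=45/164; mL=-1323/2132, mR=54/533; mL+mR=-27/52 → advance -1; mR−mL=1539/2132 → turn +1·90°
n=3: pose=(-1,-7,N); sL=90/257, sR=90/257; mL=-180/257, mR=45/257; mL+mR=-135/257 → advance -1; mR−mL=225/257 → turn +1·90°
n=4: pose=(-1,-8,W); sL=45/181, sR=9/29; mL=-2934/5249, mR=1953/10498; mL+mR=-135/362 → advance -1; mR−mL=7821/10498 → turn +1·90°
n=5: pose=(0,-8,S); sL=18/73, sR=90/361; mL=-13068/26353, mR=3321/26353; mL+mR=-27/73 → advance -1; mR−mL=16389/26353 → turn +1·90°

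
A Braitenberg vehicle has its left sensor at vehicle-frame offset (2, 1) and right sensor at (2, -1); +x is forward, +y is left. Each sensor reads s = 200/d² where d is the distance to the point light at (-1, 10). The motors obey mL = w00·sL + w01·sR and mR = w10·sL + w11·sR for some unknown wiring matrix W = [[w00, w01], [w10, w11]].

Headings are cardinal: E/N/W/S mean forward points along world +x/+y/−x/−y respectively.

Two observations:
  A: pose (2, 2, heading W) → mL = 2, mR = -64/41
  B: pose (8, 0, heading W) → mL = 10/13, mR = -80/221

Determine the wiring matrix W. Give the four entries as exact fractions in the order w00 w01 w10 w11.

0 1/2 1 -1

obs A: pose=(2,2,W) → sL=100/41, sR=4, mL=2, mR=-64/41
obs B: pose=(8,0,W) → sL=20/17, sR=20/13, mL=10/13, mR=-80/221
sensor matrix S = [[100/41, 4], [20/17, 20/13]]; det S = -8640/9061
solve [mL_A; mL_B] = S·[w00; w01] and [mR_A; mR_B] = S·[w10; w11]:
  w00 = 0, w01 = 1/2, w10 = 1, w11 = -1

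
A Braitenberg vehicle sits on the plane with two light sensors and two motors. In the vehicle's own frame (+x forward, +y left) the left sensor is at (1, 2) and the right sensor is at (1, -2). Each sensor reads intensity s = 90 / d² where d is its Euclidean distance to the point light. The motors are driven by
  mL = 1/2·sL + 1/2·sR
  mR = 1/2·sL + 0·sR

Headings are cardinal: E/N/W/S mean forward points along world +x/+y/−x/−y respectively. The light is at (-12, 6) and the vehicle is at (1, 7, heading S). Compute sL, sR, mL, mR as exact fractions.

2/5 90/121 346/605 1/5

left sensor world pos  = (3, 6); dL² = 225
right sensor world pos = (-1, 6); dR² = 121
sL = 90/225 = 2/5
sR = 90/121 = 90/121
mL = 1/2·sL + 1/2·sR = 346/605
mR = 1/2·sL + 0·sR = 1/5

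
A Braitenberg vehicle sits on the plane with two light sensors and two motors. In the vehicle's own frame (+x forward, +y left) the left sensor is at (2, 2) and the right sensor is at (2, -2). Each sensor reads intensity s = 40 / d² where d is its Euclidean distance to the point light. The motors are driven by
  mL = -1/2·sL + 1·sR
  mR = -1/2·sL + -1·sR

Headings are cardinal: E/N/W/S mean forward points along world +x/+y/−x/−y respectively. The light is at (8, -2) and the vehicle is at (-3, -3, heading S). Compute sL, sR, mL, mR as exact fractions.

4/9 20/89 2/801 -358/801

left sensor world pos  = (-1, -5); dL² = 90
right sensor world pos = (-5, -5); dR² = 178
sL = 40/90 = 4/9
sR = 40/178 = 20/89
mL = -1/2·sL + 1·sR = 2/801
mR = -1/2·sL + -1·sR = -358/801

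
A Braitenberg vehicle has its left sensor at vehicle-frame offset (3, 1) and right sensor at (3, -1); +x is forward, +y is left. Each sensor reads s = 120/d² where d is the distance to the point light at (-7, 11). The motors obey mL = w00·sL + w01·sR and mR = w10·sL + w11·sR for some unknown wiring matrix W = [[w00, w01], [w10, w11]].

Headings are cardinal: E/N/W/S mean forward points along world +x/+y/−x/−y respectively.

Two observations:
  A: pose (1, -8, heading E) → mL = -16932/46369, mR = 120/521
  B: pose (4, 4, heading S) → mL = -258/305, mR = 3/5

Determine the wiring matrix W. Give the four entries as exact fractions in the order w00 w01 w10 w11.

obs A: pose=(1,-8,E) → sL=24/89, sR=120/521, mL=-16932/46369, mR=120/521
obs B: pose=(4,4,S) → sL=30/61, sR=3/5, mL=-258/305, mR=3/5
sensor matrix S = [[24/89, 120/521], [30/61, 3/5]]; det S = 686232/14142545
solve [mL_A; mL_B] = S·[w00; w01] and [mR_A; mR_B] = S·[w10; w11]:
  w00 = -1/2, w01 = -1, w10 = 0, w11 = 1

-1/2 -1 0 1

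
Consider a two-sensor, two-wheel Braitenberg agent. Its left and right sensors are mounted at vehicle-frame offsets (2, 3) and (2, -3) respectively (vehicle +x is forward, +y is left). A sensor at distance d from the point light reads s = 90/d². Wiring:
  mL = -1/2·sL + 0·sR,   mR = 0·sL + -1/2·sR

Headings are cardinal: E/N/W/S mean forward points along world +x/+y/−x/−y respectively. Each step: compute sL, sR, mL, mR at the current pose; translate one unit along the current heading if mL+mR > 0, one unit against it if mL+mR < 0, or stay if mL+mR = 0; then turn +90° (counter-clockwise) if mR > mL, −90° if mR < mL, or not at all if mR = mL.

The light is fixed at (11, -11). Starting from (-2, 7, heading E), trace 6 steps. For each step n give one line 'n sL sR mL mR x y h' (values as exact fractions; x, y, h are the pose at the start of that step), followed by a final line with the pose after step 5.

0 45/281 45/173 -45/562 -45/346 -2 7 E
1 90/377 18/109 -45/377 -9/109 -3 7 S
2 45/314 9/40 -45/628 -9/80 -3 8 E
3 90/433 90/613 -45/433 -45/613 -4 8 S
4 45/349 45/229 -45/698 -45/458 -4 9 E
5 90/493 18/137 -45/493 -9/137 -5 9 S
final -5 10 E

n=0: pose=(-2,7,E); sL=45/281, sR=45/173; mL=-45/562, mR=-45/346; mL+mR=-10215/48613 → advance -1; mR−mL=-2430/48613 → turn -1·90°
n=1: pose=(-3,7,S); sL=90/377, sR=18/109; mL=-45/377, mR=-9/109; mL+mR=-8298/41093 → advance -1; mR−mL=1512/41093 → turn +1·90°
n=2: pose=(-3,8,E); sL=45/314, sR=9/40; mL=-45/628, mR=-9/80; mL+mR=-2313/12560 → advance -1; mR−mL=-513/12560 → turn -1·90°
n=3: pose=(-4,8,S); sL=90/433, sR=90/613; mL=-45/433, mR=-45/613; mL+mR=-47070/265429 → advance -1; mR−mL=8100/265429 → turn +1·90°
n=4: pose=(-4,9,E); sL=45/349, sR=45/229; mL=-45/698, mR=-45/458; mL+mR=-13005/79921 → advance -1; mR−mL=-2700/79921 → turn -1·90°
n=5: pose=(-5,9,S); sL=90/493, sR=18/137; mL=-45/493, mR=-9/137; mL+mR=-10602/67541 → advance -1; mR−mL=1728/67541 → turn +1·90°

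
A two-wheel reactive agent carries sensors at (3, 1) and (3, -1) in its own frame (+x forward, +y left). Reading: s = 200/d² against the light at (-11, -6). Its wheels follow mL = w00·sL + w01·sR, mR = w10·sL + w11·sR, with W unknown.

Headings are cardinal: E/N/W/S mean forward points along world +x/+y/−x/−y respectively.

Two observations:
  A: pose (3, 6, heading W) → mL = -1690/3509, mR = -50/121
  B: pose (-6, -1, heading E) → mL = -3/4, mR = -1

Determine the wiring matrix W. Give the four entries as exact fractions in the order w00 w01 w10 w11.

-1 1/2 -1/2 0

obs A: pose=(3,6,W) → sL=100/121, sR=20/29, mL=-1690/3509, mR=-50/121
obs B: pose=(-6,-1,E) → sL=2, sR=5/2, mL=-3/4, mR=-1
sensor matrix S = [[100/121, 20/29], [2, 5/2]]; det S = 2410/3509
solve [mL_A; mL_B] = S·[w00; w01] and [mR_A; mR_B] = S·[w10; w11]:
  w00 = -1, w01 = 1/2, w10 = -1/2, w11 = 0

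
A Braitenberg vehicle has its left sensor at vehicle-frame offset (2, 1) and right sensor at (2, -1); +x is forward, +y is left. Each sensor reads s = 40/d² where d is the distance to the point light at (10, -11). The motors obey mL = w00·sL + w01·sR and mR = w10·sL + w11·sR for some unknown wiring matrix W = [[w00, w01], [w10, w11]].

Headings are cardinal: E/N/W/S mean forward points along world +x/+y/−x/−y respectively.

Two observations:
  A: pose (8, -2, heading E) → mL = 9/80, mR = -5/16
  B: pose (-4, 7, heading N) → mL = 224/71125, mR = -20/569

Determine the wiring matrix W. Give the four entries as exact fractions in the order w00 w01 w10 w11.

obs A: pose=(8,-2,E) → sL=2/5, sR=5/8, mL=9/80, mR=-5/16
obs B: pose=(-4,7,N) → sL=8/125, sR=40/569, mL=224/71125, mR=-20/569
sensor matrix S = [[2/5, 5/8], [8/125, 40/569]]; det S = -169/14225
solve [mL_A; mL_B] = S·[w00; w01] and [mR_A; mR_B] = S·[w10; w11]:
  w00 = -1/2, w01 = 1/2, w10 = 0, w11 = -1/2

-1/2 1/2 0 -1/2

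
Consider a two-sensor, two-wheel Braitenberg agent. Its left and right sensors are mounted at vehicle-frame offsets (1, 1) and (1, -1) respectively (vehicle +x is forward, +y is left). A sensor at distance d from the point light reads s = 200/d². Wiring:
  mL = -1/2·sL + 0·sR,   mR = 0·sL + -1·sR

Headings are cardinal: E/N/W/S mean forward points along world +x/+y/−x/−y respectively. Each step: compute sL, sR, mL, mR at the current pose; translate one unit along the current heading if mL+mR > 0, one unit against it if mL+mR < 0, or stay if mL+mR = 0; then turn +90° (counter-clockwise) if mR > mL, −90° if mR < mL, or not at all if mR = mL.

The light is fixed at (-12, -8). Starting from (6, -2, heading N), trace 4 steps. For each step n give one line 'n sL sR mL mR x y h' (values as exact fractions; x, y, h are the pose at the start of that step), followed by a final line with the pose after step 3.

n=0: pose=(6,-2,N); sL=100/169, sR=20/41; mL=-50/169, mR=-20/41; mL+mR=-5430/6929 → advance -1; mR−mL=-1330/6929 → turn -1·90°
n=1: pose=(6,-3,E); sL=200/397, sR=200/377; mL=-100/397, mR=-200/377; mL+mR=-117100/149669 → advance -1; mR−mL=-41700/149669 → turn -1·90°
n=2: pose=(5,-3,S); sL=10/17, sR=25/34; mL=-5/17, mR=-25/34; mL+mR=-35/34 → advance -1; mR−mL=-15/34 → turn -1·90°
n=3: pose=(5,-2,W); sL=200/281, sR=40/61; mL=-100/281, mR=-40/61; mL+mR=-17340/17141 → advance -1; mR−mL=-5140/17141 → turn -1·90°

0 100/169 20/41 -50/169 -20/41 6 -2 N
1 200/397 200/377 -100/397 -200/377 6 -3 E
2 10/17 25/34 -5/17 -25/34 5 -3 S
3 200/281 40/61 -100/281 -40/61 5 -2 W
final 6 -2 N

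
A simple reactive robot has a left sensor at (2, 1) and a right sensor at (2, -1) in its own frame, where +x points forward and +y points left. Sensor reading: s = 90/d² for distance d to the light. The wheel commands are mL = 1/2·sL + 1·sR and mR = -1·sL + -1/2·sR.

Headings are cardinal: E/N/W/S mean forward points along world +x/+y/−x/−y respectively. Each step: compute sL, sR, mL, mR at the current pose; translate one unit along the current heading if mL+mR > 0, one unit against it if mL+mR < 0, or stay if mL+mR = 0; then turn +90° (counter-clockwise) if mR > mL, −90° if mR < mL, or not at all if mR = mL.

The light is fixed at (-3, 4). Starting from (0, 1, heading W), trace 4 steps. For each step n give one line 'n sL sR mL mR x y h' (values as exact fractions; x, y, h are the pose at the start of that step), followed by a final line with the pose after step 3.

n=0: pose=(0,1,W); sL=90/17, sR=18; mL=351/17, mR=-243/17; mL+mR=108/17 → advance +1; mR−mL=-594/17 → turn -1·90°
n=1: pose=(-1,1,N); sL=45, sR=9; mL=63/2, mR=-99/2; mL+mR=-18 → advance -1; mR−mL=-81 → turn -1·90°
n=2: pose=(-1,0,E); sL=18/5, sR=90/41; mL=819/205, mR=-963/205; mL+mR=-144/205 → advance -1; mR−mL=-1782/205 → turn -1·90°
n=3: pose=(-2,0,S); sL=9/4, sR=5/2; mL=29/8, mR=-7/2; mL+mR=1/8 → advance +1; mR−mL=-57/8 → turn -1·90°

0 90/17 18 351/17 -243/17 0 1 W
1 45 9 63/2 -99/2 -1 1 N
2 18/5 90/41 819/205 -963/205 -1 0 E
3 9/4 5/2 29/8 -7/2 -2 0 S
final -2 -1 W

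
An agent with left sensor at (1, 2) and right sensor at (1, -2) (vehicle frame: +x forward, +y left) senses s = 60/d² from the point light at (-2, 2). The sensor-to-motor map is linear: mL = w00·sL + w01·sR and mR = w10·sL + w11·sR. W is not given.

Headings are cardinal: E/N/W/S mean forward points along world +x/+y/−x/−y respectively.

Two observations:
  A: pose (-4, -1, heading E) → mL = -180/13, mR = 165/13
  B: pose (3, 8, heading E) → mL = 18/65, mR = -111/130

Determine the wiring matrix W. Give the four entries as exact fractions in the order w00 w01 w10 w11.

obs A: pose=(-4,-1,E) → sL=30, sR=30/13, mL=-180/13, mR=165/13
obs B: pose=(3,8,E) → sL=3/5, sR=15/13, mL=18/65, mR=-111/130
sensor matrix S = [[30, 30/13], [3/5, 15/13]]; det S = 432/13
solve [mL_A; mL_B] = S·[w00; w01] and [mR_A; mR_B] = S·[w10; w11]:
  w00 = -1/2, w01 = 1/2, w10 = 1/2, w11 = -1

-1/2 1/2 1/2 -1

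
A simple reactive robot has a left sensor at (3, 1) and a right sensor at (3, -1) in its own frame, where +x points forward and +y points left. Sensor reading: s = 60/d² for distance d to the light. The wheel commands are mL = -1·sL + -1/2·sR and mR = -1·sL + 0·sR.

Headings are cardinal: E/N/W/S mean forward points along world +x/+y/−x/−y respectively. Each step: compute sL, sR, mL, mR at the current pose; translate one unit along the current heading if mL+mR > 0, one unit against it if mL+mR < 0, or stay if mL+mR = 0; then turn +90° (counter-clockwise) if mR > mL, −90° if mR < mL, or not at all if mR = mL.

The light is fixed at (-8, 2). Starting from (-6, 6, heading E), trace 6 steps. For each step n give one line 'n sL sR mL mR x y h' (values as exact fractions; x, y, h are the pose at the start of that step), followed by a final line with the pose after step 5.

0 6/5 30/17 -177/85 -6/5 -6 6 E
1 60/49 60/53 -4650/2597 -60/49 -7 6 N
2 15/2 3 -9 -15/2 -7 5 W
3 20/3 60 -110/3 -20/3 -6 5 S
4 6/5 30/17 -177/85 -6/5 -6 6 E
5 60/49 60/53 -4650/2597 -60/49 -7 6 N
final -7 5 W

n=0: pose=(-6,6,E); sL=6/5, sR=30/17; mL=-177/85, mR=-6/5; mL+mR=-279/85 → advance -1; mR−mL=15/17 → turn +1·90°
n=1: pose=(-7,6,N); sL=60/49, sR=60/53; mL=-4650/2597, mR=-60/49; mL+mR=-7830/2597 → advance -1; mR−mL=30/53 → turn +1·90°
n=2: pose=(-7,5,W); sL=15/2, sR=3; mL=-9, mR=-15/2; mL+mR=-33/2 → advance -1; mR−mL=3/2 → turn +1·90°
n=3: pose=(-6,5,S); sL=20/3, sR=60; mL=-110/3, mR=-20/3; mL+mR=-130/3 → advance -1; mR−mL=30 → turn +1·90°
n=4: pose=(-6,6,E); sL=6/5, sR=30/17; mL=-177/85, mR=-6/5; mL+mR=-279/85 → advance -1; mR−mL=15/17 → turn +1·90°
n=5: pose=(-7,6,N); sL=60/49, sR=60/53; mL=-4650/2597, mR=-60/49; mL+mR=-7830/2597 → advance -1; mR−mL=30/53 → turn +1·90°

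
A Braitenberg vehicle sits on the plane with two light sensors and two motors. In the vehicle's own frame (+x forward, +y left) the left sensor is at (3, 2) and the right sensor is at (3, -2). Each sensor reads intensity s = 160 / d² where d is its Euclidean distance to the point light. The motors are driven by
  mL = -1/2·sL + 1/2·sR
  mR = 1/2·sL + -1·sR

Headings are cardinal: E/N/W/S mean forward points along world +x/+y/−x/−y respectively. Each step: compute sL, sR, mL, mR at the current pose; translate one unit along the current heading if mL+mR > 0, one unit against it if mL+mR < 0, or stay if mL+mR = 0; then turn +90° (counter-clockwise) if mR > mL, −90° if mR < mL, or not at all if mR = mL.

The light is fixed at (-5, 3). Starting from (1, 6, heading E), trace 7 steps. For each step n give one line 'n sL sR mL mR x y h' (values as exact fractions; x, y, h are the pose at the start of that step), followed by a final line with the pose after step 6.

0 80/53 80/41 480/2173 -2600/2173 1 6 E
1 160/49 160/9 3200/441 -7120/441 0 6 S
2 20 4 -8 6 0 7 W
3 32/13 160/17 768/221 -1808/221 1 7 S
4 80/9 80/29 -800/261 440/261 1 8 W
5 32/17 160/29 896/493 -2256/493 2 8 S
6 5 2 -3/2 1/2 2 9 W
final 3 9 S

n=0: pose=(1,6,E); sL=80/53, sR=80/41; mL=480/2173, mR=-2600/2173; mL+mR=-40/41 → advance -1; mR−mL=-3080/2173 → turn -1·90°
n=1: pose=(0,6,S); sL=160/49, sR=160/9; mL=3200/441, mR=-7120/441; mL+mR=-80/9 → advance -1; mR−mL=-3440/147 → turn -1·90°
n=2: pose=(0,7,W); sL=20, sR=4; mL=-8, mR=6; mL+mR=-2 → advance -1; mR−mL=14 → turn +1·90°
n=3: pose=(1,7,S); sL=32/13, sR=160/17; mL=768/221, mR=-1808/221; mL+mR=-80/17 → advance -1; mR−mL=-2576/221 → turn -1·90°
n=4: pose=(1,8,W); sL=80/9, sR=80/29; mL=-800/261, mR=440/261; mL+mR=-40/29 → advance -1; mR−mL=1240/261 → turn +1·90°
n=5: pose=(2,8,S); sL=32/17, sR=160/29; mL=896/493, mR=-2256/493; mL+mR=-80/29 → advance -1; mR−mL=-3152/493 → turn -1·90°
n=6: pose=(2,9,W); sL=5, sR=2; mL=-3/2, mR=1/2; mL+mR=-1 → advance -1; mR−mL=2 → turn +1·90°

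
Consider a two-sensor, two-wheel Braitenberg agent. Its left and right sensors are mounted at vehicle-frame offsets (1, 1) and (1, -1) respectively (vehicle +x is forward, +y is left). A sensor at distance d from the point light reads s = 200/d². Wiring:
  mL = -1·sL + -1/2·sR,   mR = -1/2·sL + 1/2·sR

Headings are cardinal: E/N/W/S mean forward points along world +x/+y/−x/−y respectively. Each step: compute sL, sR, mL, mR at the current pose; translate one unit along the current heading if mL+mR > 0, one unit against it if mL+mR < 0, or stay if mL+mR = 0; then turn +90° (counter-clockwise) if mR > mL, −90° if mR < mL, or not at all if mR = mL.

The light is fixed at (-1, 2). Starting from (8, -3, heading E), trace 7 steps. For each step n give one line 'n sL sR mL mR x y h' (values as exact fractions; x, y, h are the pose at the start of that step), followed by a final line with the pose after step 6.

0 50/29 25/17 -2425/986 -125/986 8 -3 E
1 40/13 200/97 -5180/1261 -640/1261 7 -3 N
2 100/49 100/37 -6150/1813 600/1813 7 -4 W
3 200/149 200/113 -37500/16837 3600/16837 8 -4 S
4 50/29 25/17 -2425/986 -125/986 8 -3 E
5 40/13 200/97 -5180/1261 -640/1261 7 -3 N
6 100/49 100/37 -6150/1813 600/1813 7 -4 W
final 8 -4 S

n=0: pose=(8,-3,E); sL=50/29, sR=25/17; mL=-2425/986, mR=-125/986; mL+mR=-75/29 → advance -1; mR−mL=1150/493 → turn +1·90°
n=1: pose=(7,-3,N); sL=40/13, sR=200/97; mL=-5180/1261, mR=-640/1261; mL+mR=-60/13 → advance -1; mR−mL=4540/1261 → turn +1·90°
n=2: pose=(7,-4,W); sL=100/49, sR=100/37; mL=-6150/1813, mR=600/1813; mL+mR=-150/49 → advance -1; mR−mL=6750/1813 → turn +1·90°
n=3: pose=(8,-4,S); sL=200/149, sR=200/113; mL=-37500/16837, mR=3600/16837; mL+mR=-300/149 → advance -1; mR−mL=41100/16837 → turn +1·90°
n=4: pose=(8,-3,E); sL=50/29, sR=25/17; mL=-2425/986, mR=-125/986; mL+mR=-75/29 → advance -1; mR−mL=1150/493 → turn +1·90°
n=5: pose=(7,-3,N); sL=40/13, sR=200/97; mL=-5180/1261, mR=-640/1261; mL+mR=-60/13 → advance -1; mR−mL=4540/1261 → turn +1·90°
n=6: pose=(7,-4,W); sL=100/49, sR=100/37; mL=-6150/1813, mR=600/1813; mL+mR=-150/49 → advance -1; mR−mL=6750/1813 → turn +1·90°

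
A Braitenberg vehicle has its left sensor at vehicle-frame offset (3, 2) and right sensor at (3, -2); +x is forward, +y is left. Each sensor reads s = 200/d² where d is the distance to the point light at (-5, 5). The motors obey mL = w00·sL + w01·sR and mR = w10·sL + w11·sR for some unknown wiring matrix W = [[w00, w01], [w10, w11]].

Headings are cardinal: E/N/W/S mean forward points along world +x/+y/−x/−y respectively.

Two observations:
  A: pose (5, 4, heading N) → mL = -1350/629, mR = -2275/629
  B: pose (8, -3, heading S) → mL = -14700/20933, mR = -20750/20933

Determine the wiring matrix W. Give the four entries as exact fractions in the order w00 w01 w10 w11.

-1/2 -1/2 -1 -1/2

obs A: pose=(5,4,N) → sL=50/17, sR=50/37, mL=-1350/629, mR=-2275/629
obs B: pose=(8,-3,S) → sL=100/173, sR=100/121, mL=-14700/20933, mR=-20750/20933
sensor matrix S = [[50/17, 50/37], [100/173, 100/121]]; det S = 21720000/13166857
solve [mL_A; mL_B] = S·[w00; w01] and [mR_A; mR_B] = S·[w10; w11]:
  w00 = -1/2, w01 = -1/2, w10 = -1, w11 = -1/2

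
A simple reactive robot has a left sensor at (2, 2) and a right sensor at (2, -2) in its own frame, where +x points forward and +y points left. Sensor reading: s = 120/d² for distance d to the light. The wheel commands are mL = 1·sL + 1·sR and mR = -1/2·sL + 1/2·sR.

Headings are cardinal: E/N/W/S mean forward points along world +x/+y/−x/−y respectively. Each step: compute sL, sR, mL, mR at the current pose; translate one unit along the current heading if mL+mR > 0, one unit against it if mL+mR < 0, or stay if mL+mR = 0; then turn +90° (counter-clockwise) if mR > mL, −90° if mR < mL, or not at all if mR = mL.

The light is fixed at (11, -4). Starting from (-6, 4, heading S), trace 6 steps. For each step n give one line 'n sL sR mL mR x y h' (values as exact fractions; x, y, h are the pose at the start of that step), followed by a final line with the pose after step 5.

0 40/87 120/397 26320/34539 -2720/34539 -6 4 S
1 60/193 60/221 24840/42653 -840/42653 -6 3 W
2 120/481 120/337 98160/162097 8640/162097 -7 3 N
3 30/89 30/73 4860/6497 240/6497 -7 4 E
4 40/87 120/397 26320/34539 -2720/34539 -6 4 S
5 60/193 60/221 24840/42653 -840/42653 -6 3 W
final -7 3 N

n=0: pose=(-6,4,S); sL=40/87, sR=120/397; mL=26320/34539, mR=-2720/34539; mL+mR=23600/34539 → advance +1; mR−mL=-9680/11513 → turn -1·90°
n=1: pose=(-6,3,W); sL=60/193, sR=60/221; mL=24840/42653, mR=-840/42653; mL+mR=24000/42653 → advance +1; mR−mL=-25680/42653 → turn -1·90°
n=2: pose=(-7,3,N); sL=120/481, sR=120/337; mL=98160/162097, mR=8640/162097; mL+mR=106800/162097 → advance +1; mR−mL=-89520/162097 → turn -1·90°
n=3: pose=(-7,4,E); sL=30/89, sR=30/73; mL=4860/6497, mR=240/6497; mL+mR=5100/6497 → advance +1; mR−mL=-4620/6497 → turn -1·90°
n=4: pose=(-6,4,S); sL=40/87, sR=120/397; mL=26320/34539, mR=-2720/34539; mL+mR=23600/34539 → advance +1; mR−mL=-9680/11513 → turn -1·90°
n=5: pose=(-6,3,W); sL=60/193, sR=60/221; mL=24840/42653, mR=-840/42653; mL+mR=24000/42653 → advance +1; mR−mL=-25680/42653 → turn -1·90°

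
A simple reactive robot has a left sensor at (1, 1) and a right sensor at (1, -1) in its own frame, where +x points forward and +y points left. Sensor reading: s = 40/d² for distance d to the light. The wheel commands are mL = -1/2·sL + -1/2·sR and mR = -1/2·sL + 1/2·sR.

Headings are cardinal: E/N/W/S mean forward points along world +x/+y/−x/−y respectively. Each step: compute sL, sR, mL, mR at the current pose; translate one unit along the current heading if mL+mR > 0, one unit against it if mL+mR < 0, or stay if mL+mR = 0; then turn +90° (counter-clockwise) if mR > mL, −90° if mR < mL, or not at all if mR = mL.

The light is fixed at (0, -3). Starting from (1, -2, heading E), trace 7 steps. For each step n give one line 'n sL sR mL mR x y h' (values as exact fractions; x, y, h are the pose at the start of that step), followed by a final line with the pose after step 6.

n=0: pose=(1,-2,E); sL=5, sR=10; mL=-15/2, mR=5/2; mL+mR=-5 → advance -1; mR−mL=10 → turn +1·90°
n=1: pose=(0,-2,N); sL=8, sR=8; mL=-8, mR=0; mL+mR=-8 → advance -1; mR−mL=8 → turn +1·90°
n=2: pose=(0,-3,W); sL=20, sR=20; mL=-20, mR=0; mL+mR=-20 → advance -1; mR−mL=20 → turn +1·90°
n=3: pose=(1,-3,S); sL=8, sR=40; mL=-24, mR=16; mL+mR=-8 → advance -1; mR−mL=40 → turn +1·90°
n=4: pose=(1,-2,E); sL=5, sR=10; mL=-15/2, mR=5/2; mL+mR=-5 → advance -1; mR−mL=10 → turn +1·90°
n=5: pose=(0,-2,N); sL=8, sR=8; mL=-8, mR=0; mL+mR=-8 → advance -1; mR−mL=8 → turn +1·90°
n=6: pose=(0,-3,W); sL=20, sR=20; mL=-20, mR=0; mL+mR=-20 → advance -1; mR−mL=20 → turn +1·90°

0 5 10 -15/2 5/2 1 -2 E
1 8 8 -8 0 0 -2 N
2 20 20 -20 0 0 -3 W
3 8 40 -24 16 1 -3 S
4 5 10 -15/2 5/2 1 -2 E
5 8 8 -8 0 0 -2 N
6 20 20 -20 0 0 -3 W
final 1 -3 S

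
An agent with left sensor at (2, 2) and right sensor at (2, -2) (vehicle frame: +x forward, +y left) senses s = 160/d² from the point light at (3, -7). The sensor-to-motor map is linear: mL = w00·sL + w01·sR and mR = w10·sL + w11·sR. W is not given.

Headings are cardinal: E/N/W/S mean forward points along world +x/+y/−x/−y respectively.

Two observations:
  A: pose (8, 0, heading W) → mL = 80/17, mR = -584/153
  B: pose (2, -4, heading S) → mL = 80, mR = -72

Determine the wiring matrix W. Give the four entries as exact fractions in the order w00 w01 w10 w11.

obs A: pose=(8,0,W) → sL=80/17, sR=16/9, mL=80/17, mR=-584/153
obs B: pose=(2,-4,S) → sL=80, sR=16, mL=80, mR=-72
sensor matrix S = [[80/17, 16/9], [80, 16]]; det S = -10240/153
solve [mL_A; mL_B] = S·[w00; w01] and [mR_A; mR_B] = S·[w10; w11]:
  w00 = 1, w01 = 0, w10 = -1, w11 = 1/2

1 0 -1 1/2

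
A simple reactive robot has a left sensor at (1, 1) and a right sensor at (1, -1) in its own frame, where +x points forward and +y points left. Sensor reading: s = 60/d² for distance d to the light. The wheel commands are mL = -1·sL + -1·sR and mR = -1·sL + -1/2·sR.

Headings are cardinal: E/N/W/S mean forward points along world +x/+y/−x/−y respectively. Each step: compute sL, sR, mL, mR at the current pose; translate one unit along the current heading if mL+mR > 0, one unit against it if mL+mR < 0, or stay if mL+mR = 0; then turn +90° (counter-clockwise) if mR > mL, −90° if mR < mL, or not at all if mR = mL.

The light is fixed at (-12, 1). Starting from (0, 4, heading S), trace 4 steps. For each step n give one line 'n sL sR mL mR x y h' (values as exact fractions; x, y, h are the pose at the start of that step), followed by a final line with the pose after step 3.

0 60/173 12/25 -3576/4325 -2538/4325 0 4 S
1 30/97 30/89 -5580/8633 -4125/8633 0 5 E
2 12/25 60/169 -3528/4225 -2778/4225 -1 5 N
3 15/26 15/29 -825/754 -315/377 -1 4 W
final 0 4 S

n=0: pose=(0,4,S); sL=60/173, sR=12/25; mL=-3576/4325, mR=-2538/4325; mL+mR=-6114/4325 → advance -1; mR−mL=6/25 → turn +1·90°
n=1: pose=(0,5,E); sL=30/97, sR=30/89; mL=-5580/8633, mR=-4125/8633; mL+mR=-9705/8633 → advance -1; mR−mL=15/89 → turn +1·90°
n=2: pose=(-1,5,N); sL=12/25, sR=60/169; mL=-3528/4225, mR=-2778/4225; mL+mR=-6306/4225 → advance -1; mR−mL=30/169 → turn +1·90°
n=3: pose=(-1,4,W); sL=15/26, sR=15/29; mL=-825/754, mR=-315/377; mL+mR=-1455/754 → advance -1; mR−mL=15/58 → turn +1·90°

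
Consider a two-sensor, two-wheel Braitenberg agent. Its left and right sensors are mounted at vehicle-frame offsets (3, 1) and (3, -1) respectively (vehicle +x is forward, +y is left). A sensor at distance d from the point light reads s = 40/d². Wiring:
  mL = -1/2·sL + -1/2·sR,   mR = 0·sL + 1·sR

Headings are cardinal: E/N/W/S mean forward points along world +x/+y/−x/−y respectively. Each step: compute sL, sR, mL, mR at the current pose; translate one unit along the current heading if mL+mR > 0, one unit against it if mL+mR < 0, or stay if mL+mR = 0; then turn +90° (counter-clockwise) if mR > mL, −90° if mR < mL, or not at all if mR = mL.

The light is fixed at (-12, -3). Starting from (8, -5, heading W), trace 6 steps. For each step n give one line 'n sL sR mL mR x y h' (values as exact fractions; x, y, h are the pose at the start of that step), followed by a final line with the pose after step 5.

n=0: pose=(8,-5,W); sL=20/149, sR=4/29; mL=-588/4321, mR=4/29; mL+mR=8/4321 → advance +1; mR−mL=1184/4321 → turn +1·90°
n=1: pose=(7,-5,S); sL=8/85, sR=40/349; mL=-3096/29665, mR=40/349; mL+mR=304/29665 → advance +1; mR−mL=6496/29665 → turn +1·90°
n=2: pose=(7,-6,E); sL=5/61, sR=2/25; mL=-247/3050, mR=2/25; mL+mR=-3/3050 → advance -1; mR−mL=491/3050 → turn +1·90°
n=3: pose=(6,-6,N); sL=40/289, sR=40/361; mL=-13000/104329, mR=40/361; mL+mR=-1440/104329 → advance -1; mR−mL=24560/104329 → turn +1·90°
n=4: pose=(6,-7,W); sL=4/25, sR=20/117; mL=-484/2925, mR=20/117; mL+mR=16/2925 → advance +1; mR−mL=328/975 → turn +1·90°
n=5: pose=(5,-7,S); sL=40/373, sR=8/61; mL=-2712/22753, mR=8/61; mL+mR=272/22753 → advance +1; mR−mL=5696/22753 → turn +1·90°

0 20/149 4/29 -588/4321 4/29 8 -5 W
1 8/85 40/349 -3096/29665 40/349 7 -5 S
2 5/61 2/25 -247/3050 2/25 7 -6 E
3 40/289 40/361 -13000/104329 40/361 6 -6 N
4 4/25 20/117 -484/2925 20/117 6 -7 W
5 40/373 8/61 -2712/22753 8/61 5 -7 S
final 5 -8 E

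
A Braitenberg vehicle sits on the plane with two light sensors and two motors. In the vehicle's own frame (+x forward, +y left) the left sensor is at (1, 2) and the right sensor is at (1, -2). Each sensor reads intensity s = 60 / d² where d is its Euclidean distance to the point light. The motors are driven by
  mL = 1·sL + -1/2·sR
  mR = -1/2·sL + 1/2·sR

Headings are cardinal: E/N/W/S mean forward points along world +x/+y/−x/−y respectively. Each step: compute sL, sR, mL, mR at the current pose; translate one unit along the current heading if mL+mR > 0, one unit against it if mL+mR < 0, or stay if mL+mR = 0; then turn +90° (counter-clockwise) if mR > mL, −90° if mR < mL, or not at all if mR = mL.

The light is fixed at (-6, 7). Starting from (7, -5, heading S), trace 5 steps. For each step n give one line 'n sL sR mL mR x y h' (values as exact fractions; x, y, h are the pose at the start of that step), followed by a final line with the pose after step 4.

n=0: pose=(7,-5,S); sL=30/197, sR=6/29; mL=279/5713, mR=156/5713; mL+mR=15/197 → advance +1; mR−mL=-123/5713 → turn -1·90°
n=1: pose=(7,-6,W); sL=20/123, sR=12/53; mL=322/6519, mR=208/6519; mL+mR=10/123 → advance +1; mR−mL=-38/2173 → turn -1·90°
n=2: pose=(6,-6,N); sL=15/61, sR=3/17; mL=327/2074, mR=-36/1037; mL+mR=15/122 → advance +1; mR−mL=-399/2074 → turn -1·90°
n=3: pose=(6,-5,E); sL=60/269, sR=12/73; mL=2766/19637, mR=-576/19637; mL+mR=30/269 → advance +1; mR−mL=-3342/19637 → turn -1·90°
n=4: pose=(7,-5,S); sL=30/197, sR=6/29; mL=279/5713, mR=156/5713; mL+mR=15/197 → advance +1; mR−mL=-123/5713 → turn -1·90°

0 30/197 6/29 279/5713 156/5713 7 -5 S
1 20/123 12/53 322/6519 208/6519 7 -6 W
2 15/61 3/17 327/2074 -36/1037 6 -6 N
3 60/269 12/73 2766/19637 -576/19637 6 -5 E
4 30/197 6/29 279/5713 156/5713 7 -5 S
final 7 -6 W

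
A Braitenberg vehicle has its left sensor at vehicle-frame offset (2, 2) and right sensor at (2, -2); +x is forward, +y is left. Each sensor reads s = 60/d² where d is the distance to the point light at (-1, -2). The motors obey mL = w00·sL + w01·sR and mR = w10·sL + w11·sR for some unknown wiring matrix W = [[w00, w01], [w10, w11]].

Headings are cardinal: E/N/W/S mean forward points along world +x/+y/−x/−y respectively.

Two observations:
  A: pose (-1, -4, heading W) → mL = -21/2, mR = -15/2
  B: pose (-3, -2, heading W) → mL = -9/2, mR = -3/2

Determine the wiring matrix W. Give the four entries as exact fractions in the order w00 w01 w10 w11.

obs A: pose=(-1,-4,W) → sL=3, sR=15, mL=-21/2, mR=-15/2
obs B: pose=(-3,-2,W) → sL=3, sR=3, mL=-9/2, mR=-3/2
sensor matrix S = [[3, 15], [3, 3]]; det S = -36
solve [mL_A; mL_B] = S·[w00; w01] and [mR_A; mR_B] = S·[w10; w11]:
  w00 = -1, w01 = -1/2, w10 = 0, w11 = -1/2

-1 -1/2 0 -1/2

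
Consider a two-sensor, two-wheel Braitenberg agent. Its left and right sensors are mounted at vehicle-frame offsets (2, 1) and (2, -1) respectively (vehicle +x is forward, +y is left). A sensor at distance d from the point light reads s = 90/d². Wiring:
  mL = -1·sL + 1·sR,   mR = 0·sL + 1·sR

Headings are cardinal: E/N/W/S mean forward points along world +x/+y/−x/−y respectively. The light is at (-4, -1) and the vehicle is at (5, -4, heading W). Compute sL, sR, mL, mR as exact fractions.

18/13 90/53 216/689 90/53

left sensor world pos  = (3, -5); dL² = 65
right sensor world pos = (3, -3); dR² = 53
sL = 90/65 = 18/13
sR = 90/53 = 90/53
mL = -1·sL + 1·sR = 216/689
mR = 0·sL + 1·sR = 90/53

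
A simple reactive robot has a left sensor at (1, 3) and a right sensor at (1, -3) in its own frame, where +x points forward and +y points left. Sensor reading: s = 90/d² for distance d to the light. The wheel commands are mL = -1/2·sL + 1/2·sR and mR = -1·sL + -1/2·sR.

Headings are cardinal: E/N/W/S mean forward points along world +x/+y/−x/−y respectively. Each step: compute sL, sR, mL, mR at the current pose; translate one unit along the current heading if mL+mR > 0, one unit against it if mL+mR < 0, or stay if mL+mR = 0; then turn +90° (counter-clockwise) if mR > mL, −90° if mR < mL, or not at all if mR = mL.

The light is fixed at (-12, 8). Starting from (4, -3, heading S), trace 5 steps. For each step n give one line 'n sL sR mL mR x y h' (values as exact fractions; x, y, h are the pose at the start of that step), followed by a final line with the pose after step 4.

0 18/101 90/313 1728/31613 -10179/31613 4 -3 S
1 45/197 45/137 1350/26989 -21195/53978 4 -2 W
2 90/277 90/481 -9180/133237 -55755/133237 5 -2 N
3 45/194 9/52 -297/10088 -3213/10088 5 -3 E
4 18/101 90/313 1728/31613 -10179/31613 4 -3 S
final 4 -2 W

n=0: pose=(4,-3,S); sL=18/101, sR=90/313; mL=1728/31613, mR=-10179/31613; mL+mR=-27/101 → advance -1; mR−mL=-11907/31613 → turn -1·90°
n=1: pose=(4,-2,W); sL=45/197, sR=45/137; mL=1350/26989, mR=-21195/53978; mL+mR=-135/394 → advance -1; mR−mL=-23895/53978 → turn -1·90°
n=2: pose=(5,-2,N); sL=90/277, sR=90/481; mL=-9180/133237, mR=-55755/133237; mL+mR=-135/277 → advance -1; mR−mL=-46575/133237 → turn -1·90°
n=3: pose=(5,-3,E); sL=45/194, sR=9/52; mL=-297/10088, mR=-3213/10088; mL+mR=-135/388 → advance -1; mR−mL=-729/2522 → turn -1·90°
n=4: pose=(4,-3,S); sL=18/101, sR=90/313; mL=1728/31613, mR=-10179/31613; mL+mR=-27/101 → advance -1; mR−mL=-11907/31613 → turn -1·90°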